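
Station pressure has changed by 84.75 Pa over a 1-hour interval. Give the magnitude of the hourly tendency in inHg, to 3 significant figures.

0.0250 inHg per hour

84.75 Pa / 1 h × 0.0002953 inHg/Pa = 0.0250 inHg/h.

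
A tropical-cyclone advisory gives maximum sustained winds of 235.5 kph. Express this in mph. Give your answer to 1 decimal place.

1 km/h = 0.621371 mph, so 235.5 × 0.621371 = 146.3 mph.

146.3 mph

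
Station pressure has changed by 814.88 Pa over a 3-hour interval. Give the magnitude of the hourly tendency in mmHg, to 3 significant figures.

814.88 Pa / 3 h × 0.00750062 mmHg/Pa = 2.04 mmHg/h.

2.04 mmHg per hour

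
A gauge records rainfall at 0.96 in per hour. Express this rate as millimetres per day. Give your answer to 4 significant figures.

585.2 mm/day

0.96 in/hour × 25.4 mm/in × 24 hour/day = 585.2 mm/day.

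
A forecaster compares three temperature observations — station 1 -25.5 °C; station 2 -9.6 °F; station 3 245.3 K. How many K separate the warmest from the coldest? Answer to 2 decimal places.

4.74 K

station 2: -9.6 °F = -23.111 °C.
station 3: 245.3 K = -27.850 °C.
Spread: (-23.111) − (-27.850) = 4.739 °C.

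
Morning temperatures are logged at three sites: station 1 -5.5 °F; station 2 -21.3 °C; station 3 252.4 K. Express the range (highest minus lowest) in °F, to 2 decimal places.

station 1: -5.5 °F = -20.833 °C.
station 3: 252.4 K = -20.750 °C.
Spread: (-20.750) − (-21.300) = 0.550 °C = 0.99 °F.

0.99 °F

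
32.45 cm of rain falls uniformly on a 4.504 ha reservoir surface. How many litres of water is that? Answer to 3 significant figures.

14600000 litres

Depth: 32.45 cm × 10 = 324.5 mm.
Area: 4.504 ha = 45040 m².
1 mm over 1 m² is 1 L, so volume = 324.5 × 45040 = 14615480 L ≈ 14600000 L.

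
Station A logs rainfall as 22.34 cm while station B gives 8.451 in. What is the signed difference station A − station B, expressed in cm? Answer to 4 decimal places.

0.8745 cm

station B: 8.451 in = 21.465540 cm.
Difference: 22.340000 − 21.465540 = 0.8745 cm.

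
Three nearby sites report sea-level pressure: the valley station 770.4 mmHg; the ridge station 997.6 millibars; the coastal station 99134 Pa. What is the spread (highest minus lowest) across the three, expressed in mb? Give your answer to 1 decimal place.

35.8 mb

the valley station: 770.4 mmHg = 1027.116 mb.
the coastal station: 99134 Pa = 991.340 mb.
Spread: 1027.116 − 991.340 = 35.8 mb.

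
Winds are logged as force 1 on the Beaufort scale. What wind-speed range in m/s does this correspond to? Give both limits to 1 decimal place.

Beaufort 1 (light air) spans 0.3–1.5 m/s.

0.3 to 1.5 m/s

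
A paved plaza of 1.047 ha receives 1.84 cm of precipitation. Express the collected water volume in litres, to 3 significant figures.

193000 litres

Depth: 1.84 cm × 10 = 18.4 mm.
Area: 1.047 ha = 10470 m².
1 mm over 1 m² is 1 L, so volume = 18.4 × 10470 = 192648 L ≈ 193000 L.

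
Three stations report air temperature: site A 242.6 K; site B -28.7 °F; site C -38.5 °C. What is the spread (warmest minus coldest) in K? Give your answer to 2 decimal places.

site A: 242.6 K = -30.550 °C.
site B: -28.7 °F = -33.722 °C.
Spread: (-30.550) − (-38.500) = 7.950 °C.

7.95 K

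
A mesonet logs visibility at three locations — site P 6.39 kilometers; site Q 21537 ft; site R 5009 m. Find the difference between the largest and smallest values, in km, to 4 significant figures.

1.555 km

site Q: 21537 ft = 6.56448 km.
site R: 5009 m = 5.00900 km.
Spread: 6.56448 − 5.00900 = 1.555 km.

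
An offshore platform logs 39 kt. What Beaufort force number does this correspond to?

Beaufort force 8

39 kt lies in the Beaufort 8 band (gale, 34–40 kt).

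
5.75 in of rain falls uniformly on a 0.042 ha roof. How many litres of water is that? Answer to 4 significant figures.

Depth: 5.75 in × 25.4 = 146.05 mm.
Area: 0.042 ha = 420 m².
1 mm over 1 m² is 1 L, so volume = 146.05 × 420 = 61341 L ≈ 61340 L.

61340 litres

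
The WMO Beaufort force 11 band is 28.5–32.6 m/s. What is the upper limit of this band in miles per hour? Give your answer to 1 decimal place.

72.9 mph

28.5–32.6 m/s × 2.237 = 63.8–72.9 mph.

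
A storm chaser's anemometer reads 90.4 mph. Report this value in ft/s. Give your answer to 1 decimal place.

1 mph = 1.46667 ft/s, so 90.4 × 1.46667 = 132.6 ft/s.

132.6 ft/s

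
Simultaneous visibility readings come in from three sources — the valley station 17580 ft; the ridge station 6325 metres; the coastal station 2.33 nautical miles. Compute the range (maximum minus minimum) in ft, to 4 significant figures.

the ridge station: 6325 m = 20751.31 ft.
the coastal station: 2.33 nmi = 14157.35 ft.
Spread: 20751.31 − 14157.35 = 6594 ft.

6594 ft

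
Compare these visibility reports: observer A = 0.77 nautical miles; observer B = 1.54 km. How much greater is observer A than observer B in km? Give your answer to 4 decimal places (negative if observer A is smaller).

observer A: 0.77 nmi = 1.426040 km.
Difference: 1.426040 − 1.540000 = -0.1140 km.

-0.1140 km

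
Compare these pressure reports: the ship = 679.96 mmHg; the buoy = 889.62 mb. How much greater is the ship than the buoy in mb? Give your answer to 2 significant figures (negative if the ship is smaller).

17 mb

the ship: 679.96 mmHg = 906.54 mb.
Difference: 906.54 − 889.62 = 17 mb.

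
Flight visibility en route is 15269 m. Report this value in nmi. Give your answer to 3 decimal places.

1 m = 0.000539957 nmi, so 15269 × 0.000539957 = 8.245 nmi.

8.245 nmi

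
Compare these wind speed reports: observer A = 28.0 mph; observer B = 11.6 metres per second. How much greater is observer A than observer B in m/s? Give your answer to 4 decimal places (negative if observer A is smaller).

0.9171 m/s

observer A: 28.0 mph = 12.517120 m/s.
Difference: 12.517120 − 11.600000 = 0.9171 m/s.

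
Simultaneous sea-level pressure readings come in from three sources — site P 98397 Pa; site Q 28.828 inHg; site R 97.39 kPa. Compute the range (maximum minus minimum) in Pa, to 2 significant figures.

1000 Pa

site Q: 28.828 inHg = 97622.82 Pa.
site R: 97.39 kPa = 97390.00 Pa.
Spread: 98397.00 − 97390.00 = 1000 Pa.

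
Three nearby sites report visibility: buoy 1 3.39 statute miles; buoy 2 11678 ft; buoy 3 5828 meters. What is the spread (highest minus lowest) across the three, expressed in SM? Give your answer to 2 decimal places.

1.41 SM

buoy 2: 11678 ft = 2.2117 SM.
buoy 3: 5828 m = 3.6214 SM.
Spread: 3.6214 − 2.2117 = 1.41 SM.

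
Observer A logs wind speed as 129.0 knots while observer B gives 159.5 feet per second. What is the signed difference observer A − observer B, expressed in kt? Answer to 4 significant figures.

observer B: 159.5 ft/s = 94.5012 kt.
Difference: 129.0000 − 94.5012 = 34.50 kt.

34.50 kt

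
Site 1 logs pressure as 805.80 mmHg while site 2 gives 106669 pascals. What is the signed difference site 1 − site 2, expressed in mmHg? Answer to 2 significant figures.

site 2: 106669 Pa = 800.083 mmHg.
Difference: 805.800 − 800.083 = 5.7 mmHg.

5.7 mmHg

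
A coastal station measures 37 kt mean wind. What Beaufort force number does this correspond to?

37 kt lies in the Beaufort 8 band (gale, 34–40 kt).

Beaufort force 8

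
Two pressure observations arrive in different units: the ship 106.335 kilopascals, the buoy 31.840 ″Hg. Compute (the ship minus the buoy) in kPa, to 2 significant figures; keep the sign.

-1.5 kPa

the buoy: 31.840 inHg = 107.823 kPa.
Difference: 106.335 − 107.823 = -1.5 kPa.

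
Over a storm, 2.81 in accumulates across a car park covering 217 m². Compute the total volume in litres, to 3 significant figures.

Depth: 2.81 in × 25.4 = 71.374 mm.
1 mm over 1 m² is 1 L, so volume = 71.374 × 217 = 15488.158 L ≈ 15500 L.

15500 litres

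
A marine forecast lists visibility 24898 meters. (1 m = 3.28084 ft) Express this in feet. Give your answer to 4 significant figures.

1 m = 3.28084 ft, so 24898 × 3.28084 = 81690 ft.

81690 ft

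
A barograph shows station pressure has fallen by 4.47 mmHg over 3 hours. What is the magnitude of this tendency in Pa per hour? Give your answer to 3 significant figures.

199 Pa per hour

4.47 mmHg / 3 h × 133.322 Pa/mmHg = 199 Pa/h.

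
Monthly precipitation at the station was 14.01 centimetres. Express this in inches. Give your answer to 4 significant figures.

5.516 in

1 cm = 0.393701 in, so 14.01 × 0.393701 = 5.516 in.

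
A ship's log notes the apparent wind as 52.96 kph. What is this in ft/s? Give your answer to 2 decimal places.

1 km/h = 0.911344 ft/s, so 52.96 × 0.911344 = 48.26 ft/s.

48.26 ft/s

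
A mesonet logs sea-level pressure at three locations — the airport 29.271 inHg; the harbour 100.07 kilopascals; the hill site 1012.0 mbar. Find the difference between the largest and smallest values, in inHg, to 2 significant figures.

0.61 inHg

the harbour: 100.07 kPa = 29.5507 inHg.
the hill site: 1012.0 mb = 29.8843 inHg.
Spread: 29.8843 − 29.2710 = 0.61 inHg.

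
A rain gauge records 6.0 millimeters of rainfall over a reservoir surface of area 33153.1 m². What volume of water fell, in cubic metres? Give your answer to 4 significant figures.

198.9 cubic metres

1 mm over 1 m² is 1 L, so volume = 6 × 33153.1 = 198918.6 L = 198.9 m³.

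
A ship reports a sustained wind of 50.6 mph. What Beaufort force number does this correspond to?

Beaufort force 9

50.6 mph = 22.6 m/s, which is Beaufort 9 (strong gale, 20.8–24.4 m/s).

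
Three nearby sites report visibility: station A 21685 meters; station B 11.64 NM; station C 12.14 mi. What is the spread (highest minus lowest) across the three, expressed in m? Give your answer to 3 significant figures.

2150 m

station B: 11.64 nmi = 21557.28 m.
station C: 12.14 SM = 19537.44 m.
Spread: 21685.00 − 19537.44 = 2150 m.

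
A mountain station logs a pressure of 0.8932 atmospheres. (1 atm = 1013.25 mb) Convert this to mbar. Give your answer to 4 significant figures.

1 atm = 1013.25 mb, so 0.8932 × 1013.25 = 905.0 mb.

905.0 mb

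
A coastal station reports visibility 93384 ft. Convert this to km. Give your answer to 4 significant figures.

1 ft = 0.0003048 km, so 93384 × 0.0003048 = 28.46 km.

28.46 km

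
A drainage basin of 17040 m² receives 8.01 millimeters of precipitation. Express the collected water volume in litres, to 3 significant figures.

1 mm over 1 m² is 1 L, so volume = 8.01 × 17040 = 136490.4 L ≈ 136000 L.

136000 litres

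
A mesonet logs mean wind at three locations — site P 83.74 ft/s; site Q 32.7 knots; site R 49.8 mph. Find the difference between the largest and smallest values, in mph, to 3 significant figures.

19.5 mph

site P: 83.74 ft/s = 57.095 mph.
site Q: 32.7 kt = 37.630 mph.
Spread: 57.095 − 37.630 = 19.5 mph.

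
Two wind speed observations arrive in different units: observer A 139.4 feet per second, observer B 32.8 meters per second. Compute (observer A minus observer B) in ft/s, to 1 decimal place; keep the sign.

observer B: 32.8 m/s = 107.612 ft/s.
Difference: 139.400 − 107.612 = 31.8 ft/s.

31.8 ft/s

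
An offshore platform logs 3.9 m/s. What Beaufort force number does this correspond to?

3.9 m/s lies in the Beaufort 3 band (gentle breeze, 3.4–5.4 m/s).

Beaufort force 3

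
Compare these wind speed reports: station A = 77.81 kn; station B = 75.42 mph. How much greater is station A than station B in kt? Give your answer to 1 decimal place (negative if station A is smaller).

station B: 75.42 mph = 65.538 kt.
Difference: 77.810 − 65.538 = 12.3 kt.

12.3 kt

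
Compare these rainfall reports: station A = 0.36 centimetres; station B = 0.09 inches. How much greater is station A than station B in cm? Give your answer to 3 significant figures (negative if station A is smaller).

station B: 0.09 in = 0.22860 cm.
Difference: 0.36000 − 0.22860 = 0.131 cm.

0.131 cm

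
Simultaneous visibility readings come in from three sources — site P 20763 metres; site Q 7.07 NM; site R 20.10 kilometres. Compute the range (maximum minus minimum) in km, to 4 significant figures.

site P: 20763 m = 20.76300 km.
site Q: 7.07 nmi = 13.09364 km.
Spread: 20.76300 − 13.09364 = 7.669 km.

7.669 km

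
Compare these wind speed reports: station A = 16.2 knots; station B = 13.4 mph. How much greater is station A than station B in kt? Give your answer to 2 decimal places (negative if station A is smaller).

station B: 13.4 mph = 11.6443 kt.
Difference: 16.2000 − 11.6443 = 4.56 kt.

4.56 kt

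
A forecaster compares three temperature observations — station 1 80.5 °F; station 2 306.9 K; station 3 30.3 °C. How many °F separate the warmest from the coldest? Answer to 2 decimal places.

station 1: 80.5 °F = 26.944 °C.
station 2: 306.9 K = 33.750 °C.
Spread: 33.750 − 26.944 = 6.806 °C = 12.25 °F.

12.25 °F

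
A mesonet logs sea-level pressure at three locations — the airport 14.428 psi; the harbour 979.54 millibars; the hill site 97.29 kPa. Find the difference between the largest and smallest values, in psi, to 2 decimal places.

the harbour: 979.54 mb = 14.2070 psi.
the hill site: 97.29 kPa = 14.1107 psi.
Spread: 14.4280 − 14.1107 = 0.32 psi.

0.32 psi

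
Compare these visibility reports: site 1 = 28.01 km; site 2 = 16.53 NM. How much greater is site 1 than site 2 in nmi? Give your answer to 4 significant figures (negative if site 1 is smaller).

-1.406 nmi

site 1: 28.01 km = 15.12419 nmi.
Difference: 15.12419 − 16.53000 = -1.406 nmi.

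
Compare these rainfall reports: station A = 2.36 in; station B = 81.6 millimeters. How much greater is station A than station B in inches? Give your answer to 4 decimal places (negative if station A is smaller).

station B: 81.6 mm = 3.212598 in.
Difference: 2.360000 − 3.212598 = -0.8526 in.

-0.8526 in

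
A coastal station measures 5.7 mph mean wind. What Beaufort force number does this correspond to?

Beaufort force 2

5.7 mph = 2.5 m/s, which is Beaufort 2 (light breeze, 1.6–3.3 m/s).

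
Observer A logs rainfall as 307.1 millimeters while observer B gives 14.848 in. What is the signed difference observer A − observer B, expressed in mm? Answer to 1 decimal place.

-70.0 mm

observer B: 14.848 in = 377.139 mm.
Difference: 307.100 − 377.139 = -70.0 mm.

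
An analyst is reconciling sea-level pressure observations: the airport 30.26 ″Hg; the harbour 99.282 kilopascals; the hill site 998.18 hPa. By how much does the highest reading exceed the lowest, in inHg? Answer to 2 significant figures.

0.94 inHg

the harbour: 99.282 kPa = 29.3180 inHg.
the hill site: 998.18 hPa = 29.4762 inHg.
Spread: 30.2600 − 29.3180 = 0.94 inHg.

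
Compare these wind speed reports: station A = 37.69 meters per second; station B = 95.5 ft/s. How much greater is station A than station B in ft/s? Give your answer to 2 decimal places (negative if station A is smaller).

28.15 ft/s

station A: 37.69 m/s = 123.6549 ft/s.
Difference: 123.6549 − 95.5000 = 28.15 ft/s.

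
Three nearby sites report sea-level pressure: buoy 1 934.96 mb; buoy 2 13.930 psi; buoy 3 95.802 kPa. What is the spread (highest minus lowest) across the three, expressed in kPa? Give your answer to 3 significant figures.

2.55 kPa

buoy 1: 934.96 mb = 93.4960 kPa.
buoy 2: 13.930 psi = 96.0440 kPa.
Spread: 96.0440 − 93.4960 = 2.55 kPa.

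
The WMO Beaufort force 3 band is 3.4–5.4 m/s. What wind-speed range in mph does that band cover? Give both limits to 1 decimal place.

7.6 to 12.1 mph

3.4–5.4 m/s × 2.237 = 7.6–12.1 mph.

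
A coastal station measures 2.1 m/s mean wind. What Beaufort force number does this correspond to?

2.1 m/s lies in the Beaufort 2 band (light breeze, 1.6–3.3 m/s).

Beaufort force 2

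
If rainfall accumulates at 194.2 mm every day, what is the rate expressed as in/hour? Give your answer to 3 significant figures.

0.319 in/hour

194.2 mm/day × 0.0393701 in/mm × 0.0416667 day/hour = 0.319 in/hour.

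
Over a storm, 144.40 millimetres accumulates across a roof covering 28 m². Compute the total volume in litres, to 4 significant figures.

1 mm over 1 m² is 1 L, so volume = 144.4 × 28 = 4043.2 L ≈ 4043 L.

4043 litres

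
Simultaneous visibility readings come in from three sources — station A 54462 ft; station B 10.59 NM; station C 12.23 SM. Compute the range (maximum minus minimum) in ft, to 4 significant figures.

station B: 10.59 nmi = 64346.06 ft.
station C: 12.23 SM = 64574.40 ft.
Spread: 64574.40 − 54462.00 = 10110 ft.

10110 ft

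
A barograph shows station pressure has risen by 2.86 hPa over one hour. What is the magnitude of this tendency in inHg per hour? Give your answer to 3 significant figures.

2.86 hPa / 1 h × 0.02953 inHg/hPa = 0.0845 inHg/h.

0.0845 inHg per hour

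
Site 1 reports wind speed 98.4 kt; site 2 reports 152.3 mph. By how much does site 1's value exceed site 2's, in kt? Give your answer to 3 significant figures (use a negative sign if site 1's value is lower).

site 2: 152.3 mph = 132.345 kt.
Difference: 98.400 − 132.345 = -33.9 kt.

-33.9 kt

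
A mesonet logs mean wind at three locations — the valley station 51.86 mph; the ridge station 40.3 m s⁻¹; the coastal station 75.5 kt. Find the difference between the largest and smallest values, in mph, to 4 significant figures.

38.29 mph

the ridge station: 40.3 m/s = 90.1485 mph.
the coastal station: 75.5 kt = 86.8838 mph.
Spread: 90.1485 − 51.8600 = 38.29 mph.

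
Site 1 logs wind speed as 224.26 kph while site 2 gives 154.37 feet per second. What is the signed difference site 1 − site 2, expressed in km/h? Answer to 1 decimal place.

54.9 km/h

site 2: 154.37 ft/s = 169.387 km/h.
Difference: 224.260 − 169.387 = 54.9 km/h.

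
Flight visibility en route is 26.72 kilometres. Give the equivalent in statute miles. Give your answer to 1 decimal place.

16.6 SM

1 km = 0.621371 SM, so 26.72 × 0.621371 = 16.6 SM.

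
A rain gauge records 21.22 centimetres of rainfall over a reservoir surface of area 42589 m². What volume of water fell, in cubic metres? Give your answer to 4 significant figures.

9037 cubic metres

Depth: 21.22 cm × 10 = 212.2 mm.
1 mm over 1 m² is 1 L, so volume = 212.2 × 42589 = 9037385.8 L = 9037 m³.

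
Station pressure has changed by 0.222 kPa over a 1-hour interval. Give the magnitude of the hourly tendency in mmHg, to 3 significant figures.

1.67 mmHg per hour

0.222 kPa / 1 h × 7.50062 mmHg/kPa = 1.67 mmHg/h.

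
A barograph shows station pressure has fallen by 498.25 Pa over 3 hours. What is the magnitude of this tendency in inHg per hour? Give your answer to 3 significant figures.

498.25 Pa / 3 h × 0.0002953 inHg/Pa = 0.0490 inHg/h.

0.0490 inHg per hour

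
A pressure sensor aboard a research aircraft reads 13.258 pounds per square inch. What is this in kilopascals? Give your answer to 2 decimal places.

1 psi = 6.89476 kPa, so 13.258 × 6.89476 = 91.41 kPa.

91.41 kPa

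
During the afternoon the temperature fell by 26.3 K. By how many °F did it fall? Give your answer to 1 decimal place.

A change of 1 °C equals a change of 1.8 °F: Δ°F = 26.3 × 1.8 = 47.3 °F.

47.3 °F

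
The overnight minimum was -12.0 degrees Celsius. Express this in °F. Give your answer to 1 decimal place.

°F = °C × 9/5 + 32 = -12.0 × 1.8 + 32 = 10.4 °F.

10.4 °F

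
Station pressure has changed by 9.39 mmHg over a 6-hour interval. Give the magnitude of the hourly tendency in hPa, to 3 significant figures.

9.39 mmHg / 6 h × 1.33322 hPa/mmHg = 2.09 hPa/h.

2.09 hPa per hour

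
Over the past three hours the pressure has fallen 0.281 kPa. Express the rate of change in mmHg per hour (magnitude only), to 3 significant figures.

0.281 kPa / 3 h × 7.50062 mmHg/kPa = 0.703 mmHg/h.

0.703 mmHg per hour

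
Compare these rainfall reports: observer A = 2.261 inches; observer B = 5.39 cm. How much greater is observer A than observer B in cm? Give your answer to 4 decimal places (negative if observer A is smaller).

observer A: 2.261 in = 5.742940 cm.
Difference: 5.742940 − 5.390000 = 0.3529 cm.

0.3529 cm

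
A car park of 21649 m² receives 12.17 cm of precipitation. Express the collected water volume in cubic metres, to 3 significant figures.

Depth: 12.17 cm × 10 = 121.7 mm.
1 mm over 1 m² is 1 L, so volume = 121.7 × 21649 = 2634683.3 L = 2630 m³.

2630 cubic metres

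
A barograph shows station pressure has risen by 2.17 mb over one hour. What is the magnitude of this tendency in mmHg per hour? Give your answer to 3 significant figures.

2.17 mb / 1 h × 0.750062 mmHg/mb = 1.63 mmHg/h.

1.63 mmHg per hour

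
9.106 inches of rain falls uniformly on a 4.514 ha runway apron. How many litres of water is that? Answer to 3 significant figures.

10400000 litres

Depth: 9.106 in × 25.4 = 231.2924 mm.
Area: 4.514 ha = 45140 m².
1 mm over 1 m² is 1 L, so volume = 231.2924 × 45140 = 10440539 L ≈ 10400000 L.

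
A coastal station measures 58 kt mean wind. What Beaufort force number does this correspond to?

Beaufort force 11

58 kt lies in the Beaufort 11 band (violent storm, 56–63 kt).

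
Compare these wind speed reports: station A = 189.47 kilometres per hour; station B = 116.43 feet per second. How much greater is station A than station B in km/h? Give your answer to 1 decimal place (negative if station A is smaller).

61.7 km/h

station B: 116.43 ft/s = 127.756 km/h.
Difference: 189.470 − 127.756 = 61.7 km/h.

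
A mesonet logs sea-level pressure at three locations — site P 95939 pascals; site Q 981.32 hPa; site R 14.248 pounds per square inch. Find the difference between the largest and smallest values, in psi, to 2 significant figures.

site P: 95939 Pa = 13.9148 psi.
site Q: 981.32 hPa = 14.2328 psi.
Spread: 14.2480 − 13.9148 = 0.33 psi.

0.33 psi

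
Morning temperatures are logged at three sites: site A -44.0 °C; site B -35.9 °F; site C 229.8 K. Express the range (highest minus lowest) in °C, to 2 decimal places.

site B: -35.9 °F = -37.722 °C.
site C: 229.8 K = -43.350 °C.
Spread: (-37.722) − (-44.000) = 6.278 °C.

6.28 °C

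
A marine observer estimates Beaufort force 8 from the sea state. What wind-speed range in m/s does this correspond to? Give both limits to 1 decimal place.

17.2 to 20.7 m/s

Beaufort 8 (gale) spans 17.2–20.7 m/s.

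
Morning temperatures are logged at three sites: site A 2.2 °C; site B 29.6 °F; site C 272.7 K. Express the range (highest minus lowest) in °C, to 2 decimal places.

site B: 29.6 °F = -1.333 °C.
site C: 272.7 K = -0.450 °C.
Spread: 2.200 − (-1.333) = 3.533 °C.

3.53 °C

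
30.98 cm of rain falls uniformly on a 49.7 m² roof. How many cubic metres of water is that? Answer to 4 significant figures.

15.40 cubic metres

Depth: 30.98 cm × 10 = 309.8 mm.
1 mm over 1 m² is 1 L, so volume = 309.8 × 49.7 = 15397.06 L = 15.40 m³.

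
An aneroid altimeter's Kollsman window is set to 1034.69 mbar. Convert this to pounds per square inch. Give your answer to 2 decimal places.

15.01 psi

1 mb = 0.0145038 psi, so 1034.69 × 0.0145038 = 15.01 psi.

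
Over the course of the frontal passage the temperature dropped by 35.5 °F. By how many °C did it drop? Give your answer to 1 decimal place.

19.7 °C

Converting a difference, only the 9/5 scale factor applies: Δ°C = 35.5 × 0.5556 = 19.7 °C.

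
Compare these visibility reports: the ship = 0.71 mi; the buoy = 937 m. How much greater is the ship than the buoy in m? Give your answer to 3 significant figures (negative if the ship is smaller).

the ship: 0.71 SM = 1142.63 m.
Difference: 1142.63 − 937.00 = 206 m.

206 m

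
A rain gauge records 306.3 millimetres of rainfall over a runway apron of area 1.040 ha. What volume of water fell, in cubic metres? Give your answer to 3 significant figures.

3190 cubic metres

Area: 1.040 ha = 10400 m².
1 mm over 1 m² is 1 L, so volume = 306.3 × 10400 = 3185520 L = 3190 m³.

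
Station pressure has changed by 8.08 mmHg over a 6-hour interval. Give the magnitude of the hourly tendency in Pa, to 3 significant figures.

8.08 mmHg / 6 h × 133.322 Pa/mmHg = 180 Pa/h.

180 Pa per hour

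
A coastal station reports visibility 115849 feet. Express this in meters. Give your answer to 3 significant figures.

35300 m

1 ft = 0.3048 m, so 115849 × 0.3048 = 35300 m.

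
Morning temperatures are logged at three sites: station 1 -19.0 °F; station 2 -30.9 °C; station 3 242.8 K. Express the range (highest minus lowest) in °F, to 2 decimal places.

4.62 °F

station 1: -19.0 °F = -28.333 °C.
station 3: 242.8 K = -30.350 °C.
Spread: (-28.333) − (-30.900) = 2.567 °C = 4.62 °F.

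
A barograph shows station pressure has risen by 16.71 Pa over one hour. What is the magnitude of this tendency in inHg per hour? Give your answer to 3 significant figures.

0.00493 inHg per hour

16.71 Pa / 1 h × 0.0002953 inHg/Pa = 0.00493 inHg/h.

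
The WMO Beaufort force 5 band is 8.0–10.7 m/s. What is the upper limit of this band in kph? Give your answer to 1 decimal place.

8.0–10.7 m/s × 3.6 = 28.8–38.5 km/h.

38.5 km/h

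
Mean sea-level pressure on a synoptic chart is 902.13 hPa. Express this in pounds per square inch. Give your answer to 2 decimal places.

13.08 psi

1 hPa = 0.0145038 psi, so 902.13 × 0.0145038 = 13.08 psi.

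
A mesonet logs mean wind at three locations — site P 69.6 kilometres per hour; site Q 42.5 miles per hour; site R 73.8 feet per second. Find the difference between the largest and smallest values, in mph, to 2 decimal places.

7.82 mph

site P: 69.6 km/h = 43.2474 mph.
site R: 73.8 ft/s = 50.3182 mph.
Spread: 50.3182 − 42.5000 = 7.82 mph.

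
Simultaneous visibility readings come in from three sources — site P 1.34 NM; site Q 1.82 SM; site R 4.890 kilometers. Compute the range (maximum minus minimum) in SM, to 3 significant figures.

1.50 SM

site P: 1.34 nmi = 1.5420 SM.
site R: 4.890 km = 3.0385 SM.
Spread: 3.0385 − 1.5420 = 1.50 SM.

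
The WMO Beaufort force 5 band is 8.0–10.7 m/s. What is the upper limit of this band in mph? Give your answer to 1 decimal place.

23.9 mph

8.0–10.7 m/s × 2.237 = 17.9–23.9 mph.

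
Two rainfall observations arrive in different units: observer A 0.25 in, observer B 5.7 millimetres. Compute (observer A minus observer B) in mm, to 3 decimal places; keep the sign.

observer A: 0.25 in = 6.35000 mm.
Difference: 6.35000 − 5.70000 = 0.650 mm.

0.650 mm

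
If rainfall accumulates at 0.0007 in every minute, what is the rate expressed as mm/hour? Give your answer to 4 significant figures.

1.067 mm/hour

0.0007 in/minute × 25.4 mm/in × 60 minute/hour = 1.067 mm/hour.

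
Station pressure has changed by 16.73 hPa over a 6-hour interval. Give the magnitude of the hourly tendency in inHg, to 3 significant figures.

16.73 hPa / 6 h × 0.02953 inHg/hPa = 0.0823 inHg/h.

0.0823 inHg per hour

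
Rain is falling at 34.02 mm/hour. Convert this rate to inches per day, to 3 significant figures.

32.1 in/day

34.02 mm/hour × 0.0393701 in/mm × 24 hour/day = 32.1 in/day.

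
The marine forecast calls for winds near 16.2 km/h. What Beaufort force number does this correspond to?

Beaufort force 3

16.2 km/h = 4.5 m/s, which is Beaufort 3 (gentle breeze, 3.4–5.4 m/s).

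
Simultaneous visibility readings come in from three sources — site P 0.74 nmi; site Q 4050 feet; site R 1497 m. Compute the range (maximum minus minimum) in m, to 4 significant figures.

262.6 m

site P: 0.74 nmi = 1370.480 m.
site Q: 4050 ft = 1234.440 m.
Spread: 1497.000 − 1234.440 = 262.6 m.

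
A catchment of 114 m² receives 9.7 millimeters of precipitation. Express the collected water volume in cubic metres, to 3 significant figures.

1.11 cubic metres

1 mm over 1 m² is 1 L, so volume = 9.7 × 114 = 1105.8 L = 1.11 m³.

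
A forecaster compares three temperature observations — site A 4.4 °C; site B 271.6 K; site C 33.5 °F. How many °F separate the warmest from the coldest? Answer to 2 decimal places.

10.71 °F

site B: 271.6 K = -1.550 °C.
site C: 33.5 °F = 0.833 °C.
Spread: 4.400 − (-1.550) = 5.950 °C = 10.71 °F.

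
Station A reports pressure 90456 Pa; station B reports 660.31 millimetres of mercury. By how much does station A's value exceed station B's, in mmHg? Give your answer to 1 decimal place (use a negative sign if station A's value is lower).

station A: 90456 Pa = 678.476 mmHg.
Difference: 678.476 − 660.310 = 18.2 mmHg.

18.2 mmHg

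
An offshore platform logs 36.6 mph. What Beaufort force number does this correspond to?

Beaufort force 7

36.6 mph = 16.4 m/s, which is Beaufort 7 (near gale, 13.9–17.1 m/s).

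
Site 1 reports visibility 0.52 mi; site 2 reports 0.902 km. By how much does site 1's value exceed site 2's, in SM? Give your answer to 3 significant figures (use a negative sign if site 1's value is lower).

-0.0405 SM

site 2: 0.902 km = 0.560477 SM.
Difference: 0.520000 − 0.560477 = -0.0405 SM.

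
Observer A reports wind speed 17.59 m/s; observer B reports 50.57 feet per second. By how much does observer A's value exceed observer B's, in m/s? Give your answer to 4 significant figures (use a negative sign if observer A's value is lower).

2.176 m/s

observer B: 50.57 ft/s = 15.41374 m/s.
Difference: 17.59000 − 15.41374 = 2.176 m/s.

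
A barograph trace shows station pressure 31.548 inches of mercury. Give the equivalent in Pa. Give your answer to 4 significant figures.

1 inHg = 3386.39 Pa, so 31.548 × 3386.39 = 106800 Pa.

106800 Pa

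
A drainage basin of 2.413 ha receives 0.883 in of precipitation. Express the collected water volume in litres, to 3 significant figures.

541000 litres

Depth: 0.883 in × 25.4 = 22.4282 mm.
Area: 2.413 ha = 24130 m².
1 mm over 1 m² is 1 L, so volume = 22.4282 × 24130 = 541192.47 L ≈ 541000 L.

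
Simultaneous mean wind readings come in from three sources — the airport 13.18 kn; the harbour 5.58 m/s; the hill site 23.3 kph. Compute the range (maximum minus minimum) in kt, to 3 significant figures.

2.33 kt

the harbour: 5.58 m/s = 10.8467 kt.
the hill site: 23.3 km/h = 12.5810 kt.
Spread: 13.1800 − 10.8467 = 2.33 kt.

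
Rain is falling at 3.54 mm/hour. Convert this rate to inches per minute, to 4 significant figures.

3.54 mm/hour × 0.0393701 in/mm × 0.0166667 hour/minute = 0.002323 in/minute.

0.002323 in/minute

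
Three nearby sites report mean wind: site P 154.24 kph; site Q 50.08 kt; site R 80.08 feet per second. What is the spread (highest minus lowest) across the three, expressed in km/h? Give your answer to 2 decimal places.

site Q: 50.08 kt = 92.7482 km/h.
site R: 80.08 ft/s = 87.8702 km/h.
Spread: 154.2400 − 87.8702 = 66.37 km/h.

66.37 km/h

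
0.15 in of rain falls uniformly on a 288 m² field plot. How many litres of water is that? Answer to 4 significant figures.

Depth: 0.15 in × 25.4 = 3.81 mm.
1 mm over 1 m² is 1 L, so volume = 3.81 × 288 = 1097.28 L ≈ 1097 L.

1097 litres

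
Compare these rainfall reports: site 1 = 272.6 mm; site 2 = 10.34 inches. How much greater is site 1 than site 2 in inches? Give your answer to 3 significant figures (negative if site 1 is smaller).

site 1: 272.6 mm = 10.73228 in.
Difference: 10.73228 − 10.34000 = 0.392 in.

0.392 in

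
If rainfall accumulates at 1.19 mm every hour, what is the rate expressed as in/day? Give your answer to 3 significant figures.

1.12 in/day

1.19 mm/hour × 0.0393701 in/mm × 24 hour/day = 1.12 in/day.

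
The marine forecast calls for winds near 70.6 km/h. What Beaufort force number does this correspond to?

70.6 km/h = 19.6 m/s, which is Beaufort 8 (gale, 17.2–20.7 m/s).

Beaufort force 8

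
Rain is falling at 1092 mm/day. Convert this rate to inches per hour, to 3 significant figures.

1.79 in/hour

1092 mm/day × 0.0393701 in/mm × 0.0416667 day/hour = 1.79 in/hour.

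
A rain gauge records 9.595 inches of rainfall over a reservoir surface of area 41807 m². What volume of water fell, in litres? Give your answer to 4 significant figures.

Depth: 9.595 in × 25.4 = 243.713 mm.
1 mm over 1 m² is 1 L, so volume = 243.713 × 41807 = 10188909 L ≈ 10190000 L.

10190000 litres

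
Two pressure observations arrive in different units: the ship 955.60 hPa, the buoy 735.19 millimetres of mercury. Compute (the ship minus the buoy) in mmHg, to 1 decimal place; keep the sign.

the ship: 955.60 hPa = 716.759 mmHg.
Difference: 716.759 − 735.190 = -18.4 mmHg.

-18.4 mmHg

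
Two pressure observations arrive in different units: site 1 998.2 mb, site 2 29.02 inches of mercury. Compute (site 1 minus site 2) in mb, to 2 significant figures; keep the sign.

15 mb

site 2: 29.02 inHg = 982.73 mb.
Difference: 998.20 − 982.73 = 15 mb.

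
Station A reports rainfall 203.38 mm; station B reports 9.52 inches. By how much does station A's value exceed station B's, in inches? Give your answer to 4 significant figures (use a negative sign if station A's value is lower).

station A: 203.38 mm = 8.00709 in.
Difference: 8.00709 − 9.52000 = -1.513 in.

-1.513 in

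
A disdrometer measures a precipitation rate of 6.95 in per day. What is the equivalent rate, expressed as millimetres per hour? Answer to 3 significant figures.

7.36 mm/hour

6.95 in/day × 25.4 mm/in × 0.0416667 day/hour = 7.36 mm/hour.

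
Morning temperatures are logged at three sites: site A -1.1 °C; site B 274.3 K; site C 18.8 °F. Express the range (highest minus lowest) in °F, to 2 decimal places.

15.27 °F

site B: 274.3 K = 1.150 °C.
site C: 18.8 °F = -7.333 °C.
Spread: 1.150 − (-7.333) = 8.483 °C = 15.27 °F.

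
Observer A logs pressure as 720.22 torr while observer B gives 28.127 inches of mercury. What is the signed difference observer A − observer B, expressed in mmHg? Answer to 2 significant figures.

5.8 mmHg

observer B: 28.127 inHg = 714.426 mmHg.
Difference: 720.220 − 714.426 = 5.8 mmHg.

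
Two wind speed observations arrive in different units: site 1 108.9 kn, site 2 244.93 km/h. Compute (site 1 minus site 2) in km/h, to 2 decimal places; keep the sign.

site 1: 108.9 kt = 201.6828 km/h.
Difference: 201.6828 − 244.9300 = -43.25 km/h.

-43.25 km/h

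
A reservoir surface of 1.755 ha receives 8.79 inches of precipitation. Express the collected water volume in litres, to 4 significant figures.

Depth: 8.79 in × 25.4 = 223.266 mm.
Area: 1.755 ha = 17550 m².
1 mm over 1 m² is 1 L, so volume = 223.266 × 17550 = 3918318.3 L ≈ 3918000 L.

3918000 litres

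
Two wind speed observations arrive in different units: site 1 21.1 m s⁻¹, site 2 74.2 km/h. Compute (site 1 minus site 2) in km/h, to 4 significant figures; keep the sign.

site 1: 21.1 m/s = 75.96000 km/h.
Difference: 75.96000 − 74.20000 = 1.760 km/h.

1.760 km/h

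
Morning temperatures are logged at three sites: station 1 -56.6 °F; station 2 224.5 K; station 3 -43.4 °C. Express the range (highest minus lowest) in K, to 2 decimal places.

station 1: -56.6 °F = -49.222 °C.
station 2: 224.5 K = -48.650 °C.
Spread: (-43.400) − (-49.222) = 5.822 °C.

5.82 K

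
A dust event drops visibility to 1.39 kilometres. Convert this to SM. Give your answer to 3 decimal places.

1 km = 0.621371 SM, so 1.39 × 0.621371 = 0.864 SM.

0.864 SM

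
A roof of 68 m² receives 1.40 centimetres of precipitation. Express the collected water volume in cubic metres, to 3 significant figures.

Depth: 1.40 cm × 10 = 14 mm.
1 mm over 1 m² is 1 L, so volume = 14 × 68 = 952 L = 0.952 m³.

0.952 cubic metres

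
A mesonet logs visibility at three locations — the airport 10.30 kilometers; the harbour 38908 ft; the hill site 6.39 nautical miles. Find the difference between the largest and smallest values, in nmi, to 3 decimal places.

0.842 nmi

the airport: 10.30 km = 5.56156 nmi.
the harbour: 38908 ft = 6.40343 nmi.
Spread: 6.40343 − 5.56156 = 0.842 nmi.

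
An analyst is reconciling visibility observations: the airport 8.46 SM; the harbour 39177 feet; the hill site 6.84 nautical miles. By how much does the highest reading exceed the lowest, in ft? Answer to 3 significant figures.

the airport: 8.46 SM = 44668.80 ft.
the hill site: 6.84 nmi = 41560.63 ft.
Spread: 44668.80 − 39177.00 = 5490 ft.

5490 ft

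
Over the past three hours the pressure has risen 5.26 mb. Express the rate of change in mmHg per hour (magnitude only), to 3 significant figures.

1.32 mmHg per hour

5.26 mb / 3 h × 0.750062 mmHg/mb = 1.32 mmHg/h.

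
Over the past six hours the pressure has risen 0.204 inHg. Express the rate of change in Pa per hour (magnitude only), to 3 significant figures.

0.204 inHg / 6 h × 3386.39 Pa/inHg = 115 Pa/h.

115 Pa per hour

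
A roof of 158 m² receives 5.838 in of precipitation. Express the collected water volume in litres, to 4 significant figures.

23430 litres

Depth: 5.838 in × 25.4 = 148.2852 mm.
1 mm over 1 m² is 1 L, so volume = 148.2852 × 158 = 23429.062 L ≈ 23430 L.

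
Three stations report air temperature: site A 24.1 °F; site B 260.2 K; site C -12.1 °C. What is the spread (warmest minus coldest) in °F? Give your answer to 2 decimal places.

15.41 °F

site A: 24.1 °F = -4.389 °C.
site B: 260.2 K = -12.950 °C.
Spread: (-4.389) − (-12.950) = 8.561 °C = 15.41 °F.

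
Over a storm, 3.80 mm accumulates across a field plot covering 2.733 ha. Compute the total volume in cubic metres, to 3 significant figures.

Area: 2.733 ha = 27330 m².
1 mm over 1 m² is 1 L, so volume = 3.8 × 27330 = 103854 L = 104 m³.

104 cubic metres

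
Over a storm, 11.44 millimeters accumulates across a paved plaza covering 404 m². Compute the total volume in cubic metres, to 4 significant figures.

4.622 cubic metres

1 mm over 1 m² is 1 L, so volume = 11.44 × 404 = 4621.76 L = 4.622 m³.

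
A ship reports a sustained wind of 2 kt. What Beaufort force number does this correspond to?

2 kt lies in the Beaufort 1 band (light air, 1–3 kt).

Beaufort force 1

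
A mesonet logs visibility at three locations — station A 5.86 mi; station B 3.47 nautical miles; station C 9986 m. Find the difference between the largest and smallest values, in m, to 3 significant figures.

station A: 5.86 SM = 9430.76 m.
station B: 3.47 nmi = 6426.44 m.
Spread: 9986.00 − 6426.44 = 3560 m.

3560 m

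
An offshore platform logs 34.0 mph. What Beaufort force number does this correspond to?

Beaufort force 7

34.0 mph = 15.2 m/s, which is Beaufort 7 (near gale, 13.9–17.1 m/s).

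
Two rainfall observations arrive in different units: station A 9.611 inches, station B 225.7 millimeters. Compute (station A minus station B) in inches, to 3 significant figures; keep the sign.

station B: 225.7 mm = 8.88583 in.
Difference: 9.61100 − 8.88583 = 0.725 in.

0.725 in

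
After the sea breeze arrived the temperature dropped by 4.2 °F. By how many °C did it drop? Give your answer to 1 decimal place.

2.3 °C

For a temperature change the 32° offset cancels: Δ°C = 4.2 × 0.5556 = 2.3 °C.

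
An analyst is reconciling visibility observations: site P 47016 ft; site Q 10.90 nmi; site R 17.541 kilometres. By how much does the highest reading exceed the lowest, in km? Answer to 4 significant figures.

5.856 km

site P: 47016 ft = 14.33048 km.
site Q: 10.90 nmi = 20.18680 km.
Spread: 20.18680 − 14.33048 = 5.856 km.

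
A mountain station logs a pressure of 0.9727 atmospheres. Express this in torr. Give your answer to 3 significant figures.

739 mmHg

1 atm = 760 mmHg, so 0.9727 × 760 = 739 mmHg.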